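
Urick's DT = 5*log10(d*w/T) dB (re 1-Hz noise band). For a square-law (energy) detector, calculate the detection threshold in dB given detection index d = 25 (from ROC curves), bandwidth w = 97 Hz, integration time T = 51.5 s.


DT = 5*log10(d*w/T) = 5*log10(25 * 97 / 51.5) = 5*log10(47.09) = 8.36

8.36 dB


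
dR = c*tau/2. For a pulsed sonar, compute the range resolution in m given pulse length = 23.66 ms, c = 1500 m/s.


17.745 m


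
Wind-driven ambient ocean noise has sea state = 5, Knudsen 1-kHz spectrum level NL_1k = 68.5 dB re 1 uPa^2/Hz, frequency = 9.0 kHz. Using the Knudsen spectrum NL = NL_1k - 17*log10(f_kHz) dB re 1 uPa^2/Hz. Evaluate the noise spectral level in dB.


NL = NL_1k - 17*log10(f_kHz) = 68.5 - 17*log10(9.0) = 68.5 - (16.22) = 52.28

52.28 dB


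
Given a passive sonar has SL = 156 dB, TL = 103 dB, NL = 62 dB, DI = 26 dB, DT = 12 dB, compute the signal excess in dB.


SE = SL - TL - NL + DI - DT = 156 - 103 - 62 + 26 - 12 = 5

5 dB


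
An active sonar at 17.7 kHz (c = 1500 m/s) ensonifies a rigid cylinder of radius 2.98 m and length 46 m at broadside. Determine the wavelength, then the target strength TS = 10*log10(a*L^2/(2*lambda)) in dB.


Step 1: lambda = c/f = 1500/17700 = 0.08475 m
Step 2: TS = 10*log10(a*L^2/(2*lambda)) = 10*log10(2.98*46^2/(2*0.08475)) = 45.71

45.71 dB


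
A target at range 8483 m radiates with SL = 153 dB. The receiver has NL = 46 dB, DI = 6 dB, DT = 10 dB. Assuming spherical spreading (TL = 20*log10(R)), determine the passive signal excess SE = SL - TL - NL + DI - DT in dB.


24.43 dB


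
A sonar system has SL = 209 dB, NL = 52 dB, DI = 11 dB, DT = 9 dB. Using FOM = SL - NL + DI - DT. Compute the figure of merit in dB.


159 dB


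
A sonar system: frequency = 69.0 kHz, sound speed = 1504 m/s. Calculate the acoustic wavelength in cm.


lambda = c/f = 1504 / 69000 = 0.0218 m = 2.18 cm

2.18 cm


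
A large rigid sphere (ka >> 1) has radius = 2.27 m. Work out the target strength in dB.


1.1 dB


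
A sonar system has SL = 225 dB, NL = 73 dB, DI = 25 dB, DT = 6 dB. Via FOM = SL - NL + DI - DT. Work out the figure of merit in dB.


FOM = SL - NL + DI - DT = 225 - 73 + 25 - 6 = 171

171 dB


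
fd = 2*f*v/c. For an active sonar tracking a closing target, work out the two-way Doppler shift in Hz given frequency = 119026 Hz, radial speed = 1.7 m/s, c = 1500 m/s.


269.79 Hz


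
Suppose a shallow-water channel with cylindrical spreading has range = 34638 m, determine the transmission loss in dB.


TL = 10*log10(34638) = 45.4

45.4 dB


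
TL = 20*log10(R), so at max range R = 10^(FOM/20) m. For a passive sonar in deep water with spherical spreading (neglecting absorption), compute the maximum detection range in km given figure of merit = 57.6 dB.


At max range FOM = TL, so 20*log10(R) = 57.6
R = 10^(57.6/20) = 758.58 m = 0.76 km

0.76 km


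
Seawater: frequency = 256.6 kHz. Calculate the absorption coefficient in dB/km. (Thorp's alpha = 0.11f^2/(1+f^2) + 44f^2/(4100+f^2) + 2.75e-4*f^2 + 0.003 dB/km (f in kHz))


59.641 dB/km


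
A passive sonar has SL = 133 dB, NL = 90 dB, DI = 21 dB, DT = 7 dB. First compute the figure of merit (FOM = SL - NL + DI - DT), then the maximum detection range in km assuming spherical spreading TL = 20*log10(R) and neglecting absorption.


Step 1: FOM = SL - NL + DI - DT = 133 - 90 + 21 - 7 = 57 dB
Step 2: at max range FOM = TL = 20*log10(R), so R = 10^(57/20) = 707.95 m = 0.71 km

0.71 km


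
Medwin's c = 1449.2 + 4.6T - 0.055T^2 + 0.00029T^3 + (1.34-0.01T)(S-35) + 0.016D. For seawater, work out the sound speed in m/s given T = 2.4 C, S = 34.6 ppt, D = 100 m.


1461.0 m/s


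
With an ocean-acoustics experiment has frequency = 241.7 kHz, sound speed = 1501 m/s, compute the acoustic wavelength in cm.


lambda = c/f = 1501 / 241700 = 0.0062 m = 0.62 cm

0.62 cm


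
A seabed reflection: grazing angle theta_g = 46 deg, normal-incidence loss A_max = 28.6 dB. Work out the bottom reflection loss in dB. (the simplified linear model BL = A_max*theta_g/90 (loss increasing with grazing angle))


BL = A_max * theta_g / 90 = 28.6 * 46 / 90 = 14.62

14.62 dB


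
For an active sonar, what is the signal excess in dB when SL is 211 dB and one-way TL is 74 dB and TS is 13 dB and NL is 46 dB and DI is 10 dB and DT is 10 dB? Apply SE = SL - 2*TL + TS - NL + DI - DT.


SE = SL - 2*TL + TS - NL + DI - DT = 211 - 2*74 + (13) - 46 + 10 - 10 = 30

30 dB


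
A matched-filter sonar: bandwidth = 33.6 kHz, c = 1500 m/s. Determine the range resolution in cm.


2.23 cm


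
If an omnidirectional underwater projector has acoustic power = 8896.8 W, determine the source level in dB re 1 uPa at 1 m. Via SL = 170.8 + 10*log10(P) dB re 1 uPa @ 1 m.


210.29 dB


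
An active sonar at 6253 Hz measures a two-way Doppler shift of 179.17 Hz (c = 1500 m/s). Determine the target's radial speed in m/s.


From fd = 2*f*v/c, v = c*fd/(2*f) = 1500 * 179.17 / (2*6253) = 21.49

21.49 m/s


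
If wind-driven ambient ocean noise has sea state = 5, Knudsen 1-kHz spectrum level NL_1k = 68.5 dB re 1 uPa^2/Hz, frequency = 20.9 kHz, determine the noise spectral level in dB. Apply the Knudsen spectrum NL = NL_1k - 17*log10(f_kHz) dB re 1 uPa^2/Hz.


NL = NL_1k - 17*log10(f_kHz) = 68.5 - 17*log10(20.9) = 68.5 - (22.44) = 46.06

46.06 dB


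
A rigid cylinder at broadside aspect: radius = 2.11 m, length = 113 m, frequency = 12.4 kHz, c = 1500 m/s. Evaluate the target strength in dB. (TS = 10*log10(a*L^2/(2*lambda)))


50.47 dB


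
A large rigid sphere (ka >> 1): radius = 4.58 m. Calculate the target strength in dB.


TS = 10*log10(4.58^2 / 4) = 10*log10(5.2441) = 7.2

7.2 dB


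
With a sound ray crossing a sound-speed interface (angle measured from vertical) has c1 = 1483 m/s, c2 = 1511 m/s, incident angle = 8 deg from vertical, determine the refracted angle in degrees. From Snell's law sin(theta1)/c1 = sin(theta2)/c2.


sin(theta2) = (c2/c1)*sin(theta1) = (1511/1483)*sin(8 deg) = 0.1418
theta2 = arcsin(0.1418) = 8.15

8.15 deg


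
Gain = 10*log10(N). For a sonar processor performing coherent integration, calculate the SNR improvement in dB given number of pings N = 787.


28.96 dB


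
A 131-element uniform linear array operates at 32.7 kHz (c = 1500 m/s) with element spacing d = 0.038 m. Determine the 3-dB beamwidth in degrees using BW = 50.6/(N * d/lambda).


Step 1: lambda = 1500/32700 = 0.04587 m
Step 2: d/lambda = 0.038/0.04587 = 0.8284
Step 3: BW = 50.6/(N * d/lambda) = 50.6/(131 * 0.8284) = 0.47

0.47 deg


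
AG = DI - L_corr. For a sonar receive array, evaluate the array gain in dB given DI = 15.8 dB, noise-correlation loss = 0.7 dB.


AG = DI - L_corr = 15.8 - 0.7 = 15.1

15.1 dB


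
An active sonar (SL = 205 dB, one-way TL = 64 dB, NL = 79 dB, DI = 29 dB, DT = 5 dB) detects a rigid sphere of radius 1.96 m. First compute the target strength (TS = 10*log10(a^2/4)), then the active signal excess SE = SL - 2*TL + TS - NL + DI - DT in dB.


Step 1: TS = 10*log10(1.96^2/4) = -0.18 dB
Step 2: SE = SL - 2*TL + TS - NL + DI - DT = 205 - 2*64 + (-0.18) - 79 + 29 - 5 = 21.82

21.82 dB


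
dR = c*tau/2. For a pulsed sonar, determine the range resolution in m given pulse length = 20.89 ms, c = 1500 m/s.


15.6675 m


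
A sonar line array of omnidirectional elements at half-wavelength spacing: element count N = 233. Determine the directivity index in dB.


23.67 dB


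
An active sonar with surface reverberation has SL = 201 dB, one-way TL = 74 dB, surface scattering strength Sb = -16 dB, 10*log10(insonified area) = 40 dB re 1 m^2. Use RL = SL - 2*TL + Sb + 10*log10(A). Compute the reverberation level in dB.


RL = SL - 2*TL + Sb + 10*log10(A) = 201 - 2*74 + (-16) + 40 = 77

77 dB


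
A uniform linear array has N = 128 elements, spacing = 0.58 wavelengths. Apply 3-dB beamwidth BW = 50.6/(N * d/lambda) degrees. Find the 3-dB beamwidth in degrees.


BW = 50.6 / (128 * 0.58) = 50.6 / 74.24 = 0.68

0.68 deg


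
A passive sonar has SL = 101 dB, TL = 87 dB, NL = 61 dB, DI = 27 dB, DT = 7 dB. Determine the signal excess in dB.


SE = SL - TL - NL + DI - DT = 101 - 87 - 61 + 27 - 7 = -27

-27 dB


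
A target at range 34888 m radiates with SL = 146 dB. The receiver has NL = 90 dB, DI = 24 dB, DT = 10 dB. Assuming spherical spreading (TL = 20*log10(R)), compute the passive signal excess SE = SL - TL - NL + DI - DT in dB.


-20.85 dB


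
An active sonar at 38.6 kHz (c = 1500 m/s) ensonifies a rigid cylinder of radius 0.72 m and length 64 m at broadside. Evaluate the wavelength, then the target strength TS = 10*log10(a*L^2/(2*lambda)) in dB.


Step 1: lambda = c/f = 1500/38600 = 0.03886 m
Step 2: TS = 10*log10(a*L^2/(2*lambda)) = 10*log10(0.72*64^2/(2*0.03886)) = 45.79

45.79 dB


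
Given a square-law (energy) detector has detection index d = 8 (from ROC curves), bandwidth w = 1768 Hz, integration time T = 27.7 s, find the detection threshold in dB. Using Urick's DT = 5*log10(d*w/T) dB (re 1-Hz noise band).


DT = 5*log10(d*w/T) = 5*log10(8 * 1768 / 27.7) = 5*log10(510.61) = 13.54

13.54 dB


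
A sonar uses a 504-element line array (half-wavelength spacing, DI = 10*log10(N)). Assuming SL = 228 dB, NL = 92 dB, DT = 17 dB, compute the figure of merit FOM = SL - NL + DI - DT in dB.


146.02 dB


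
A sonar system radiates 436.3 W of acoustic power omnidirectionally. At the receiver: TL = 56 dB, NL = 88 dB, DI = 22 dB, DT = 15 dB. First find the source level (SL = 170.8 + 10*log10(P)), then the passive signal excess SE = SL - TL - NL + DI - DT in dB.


Step 1: SL = 170.8 + 10*log10(436.3) = 197.2 dB
Step 2: SE = SL - TL - NL + DI - DT = 197.2 - 56 - 88 + 22 - 15 = 60.2

60.2 dB


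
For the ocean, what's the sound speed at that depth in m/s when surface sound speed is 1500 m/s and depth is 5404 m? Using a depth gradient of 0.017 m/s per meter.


c = 1500 + 0.017 * 5404 = 1591.868

1591.868 m/s


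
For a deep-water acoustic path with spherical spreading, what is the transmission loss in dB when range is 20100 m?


TL = 20*log10(20100) = 86.06

86.06 dB


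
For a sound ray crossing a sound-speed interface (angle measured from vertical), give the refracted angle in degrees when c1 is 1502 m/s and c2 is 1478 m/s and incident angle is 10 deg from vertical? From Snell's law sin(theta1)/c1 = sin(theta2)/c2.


sin(theta2) = (c2/c1)*sin(theta1) = (1478/1502)*sin(10 deg) = 0.17087
theta2 = arcsin(0.17087) = 9.84

9.84 deg


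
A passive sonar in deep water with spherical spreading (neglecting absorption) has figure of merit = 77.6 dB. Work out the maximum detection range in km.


At max range FOM = TL, so 20*log10(R) = 77.6
R = 10^(77.6/20) = 7585.78 m = 7.59 km

7.59 km


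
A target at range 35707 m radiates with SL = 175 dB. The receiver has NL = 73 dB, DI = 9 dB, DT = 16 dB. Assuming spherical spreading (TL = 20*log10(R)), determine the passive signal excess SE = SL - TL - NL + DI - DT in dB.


3.94 dB


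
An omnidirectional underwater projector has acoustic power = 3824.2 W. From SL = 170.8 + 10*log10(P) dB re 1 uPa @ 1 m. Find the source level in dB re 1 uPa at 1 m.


SL = 170.8 + 10*log10(3824.2) = 170.8 + 35.83 = 206.63

206.63 dB


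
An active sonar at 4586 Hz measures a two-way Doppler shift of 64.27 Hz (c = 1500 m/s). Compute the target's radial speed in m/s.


From fd = 2*f*v/c, v = c*fd/(2*f) = 1500 * 64.27 / (2*4586) = 10.51

10.51 m/s


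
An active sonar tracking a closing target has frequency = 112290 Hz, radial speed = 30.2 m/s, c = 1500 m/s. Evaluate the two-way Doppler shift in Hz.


fd = 2*f*v/c = 2 * 112290 * 30.2 / 1500 = 4521.54

4521.54 Hz


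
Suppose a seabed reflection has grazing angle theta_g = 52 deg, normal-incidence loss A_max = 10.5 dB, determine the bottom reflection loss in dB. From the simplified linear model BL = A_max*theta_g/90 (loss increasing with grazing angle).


BL = A_max * theta_g / 90 = 10.5 * 52 / 90 = 6.07

6.07 dB


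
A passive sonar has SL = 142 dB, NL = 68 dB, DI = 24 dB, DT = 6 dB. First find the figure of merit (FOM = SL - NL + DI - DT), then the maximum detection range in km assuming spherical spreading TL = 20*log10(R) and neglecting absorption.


Step 1: FOM = SL - NL + DI - DT = 142 - 68 + 24 - 6 = 92 dB
Step 2: at max range FOM = TL = 20*log10(R), so R = 10^(92/20) = 39810.72 m = 39.81 km

39.81 km


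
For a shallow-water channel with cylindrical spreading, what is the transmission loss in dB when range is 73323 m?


48.65 dB


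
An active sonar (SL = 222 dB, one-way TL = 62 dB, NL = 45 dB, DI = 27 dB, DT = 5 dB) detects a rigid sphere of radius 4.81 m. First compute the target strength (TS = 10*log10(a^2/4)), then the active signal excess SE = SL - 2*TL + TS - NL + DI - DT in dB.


Step 1: TS = 10*log10(4.81^2/4) = 7.62 dB
Step 2: SE = SL - 2*TL + TS - NL + DI - DT = 222 - 2*62 + (7.62) - 45 + 27 - 5 = 82.62

82.62 dB


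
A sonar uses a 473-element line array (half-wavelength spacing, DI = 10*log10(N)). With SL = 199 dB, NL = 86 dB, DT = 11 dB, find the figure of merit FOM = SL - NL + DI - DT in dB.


128.75 dB


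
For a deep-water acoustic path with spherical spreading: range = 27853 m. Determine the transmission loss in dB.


88.9 dB


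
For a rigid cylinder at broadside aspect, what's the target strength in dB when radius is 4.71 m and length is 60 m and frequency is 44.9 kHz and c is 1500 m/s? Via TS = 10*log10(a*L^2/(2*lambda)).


54.04 dB


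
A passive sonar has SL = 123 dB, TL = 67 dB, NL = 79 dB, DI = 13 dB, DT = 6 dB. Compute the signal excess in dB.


SE = SL - TL - NL + DI - DT = 123 - 67 - 79 + 13 - 6 = -16

-16 dB


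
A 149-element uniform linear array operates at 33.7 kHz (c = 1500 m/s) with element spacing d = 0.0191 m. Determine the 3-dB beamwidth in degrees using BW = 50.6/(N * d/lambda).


Step 1: lambda = 1500/33700 = 0.04451 m
Step 2: d/lambda = 0.0191/0.04451 = 0.4291
Step 3: BW = 50.6/(N * d/lambda) = 50.6/(149 * 0.4291) = 0.79

0.79 deg


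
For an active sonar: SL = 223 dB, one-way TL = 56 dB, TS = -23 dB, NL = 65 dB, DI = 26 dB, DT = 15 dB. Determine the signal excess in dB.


SE = SL - 2*TL + TS - NL + DI - DT = 223 - 2*56 + (-23) - 65 + 26 - 15 = 34

34 dB


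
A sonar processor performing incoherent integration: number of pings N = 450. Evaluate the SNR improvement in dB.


13.27 dB


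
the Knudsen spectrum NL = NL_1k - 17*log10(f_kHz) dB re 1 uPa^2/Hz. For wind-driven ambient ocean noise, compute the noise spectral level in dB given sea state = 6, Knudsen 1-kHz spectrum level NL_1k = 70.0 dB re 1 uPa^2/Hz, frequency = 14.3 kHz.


NL = NL_1k - 17*log10(f_kHz) = 70.0 - 17*log10(14.3) = 70.0 - (19.64) = 50.36

50.36 dB


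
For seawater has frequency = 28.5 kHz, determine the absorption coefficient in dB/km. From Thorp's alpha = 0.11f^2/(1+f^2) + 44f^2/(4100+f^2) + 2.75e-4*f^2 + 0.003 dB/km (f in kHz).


f^2 = 812.25
alpha = 0.11*812.25/(1+812.25) + 44*812.25/(4100+812.25) + 2.75e-4*812.25 + 0.003 = 7.612

7.612 dB/km


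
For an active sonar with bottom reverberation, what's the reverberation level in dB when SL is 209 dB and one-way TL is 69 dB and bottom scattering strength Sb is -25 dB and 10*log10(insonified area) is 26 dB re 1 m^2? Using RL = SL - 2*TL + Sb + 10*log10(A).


RL = SL - 2*TL + Sb + 10*log10(A) = 209 - 2*69 + (-25) + 26 = 72

72 dB


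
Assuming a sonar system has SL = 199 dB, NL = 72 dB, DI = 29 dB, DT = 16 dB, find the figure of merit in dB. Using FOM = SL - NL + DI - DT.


FOM = SL - NL + DI - DT = 199 - 72 + 29 - 16 = 140

140 dB


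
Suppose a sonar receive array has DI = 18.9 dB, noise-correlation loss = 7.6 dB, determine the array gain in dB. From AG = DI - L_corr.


11.3 dB


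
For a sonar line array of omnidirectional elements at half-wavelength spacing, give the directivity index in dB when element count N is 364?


25.61 dB


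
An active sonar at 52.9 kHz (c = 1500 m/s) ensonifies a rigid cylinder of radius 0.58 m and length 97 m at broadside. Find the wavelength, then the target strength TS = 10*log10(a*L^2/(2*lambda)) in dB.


Step 1: lambda = c/f = 1500/52900 = 0.02836 m
Step 2: TS = 10*log10(a*L^2/(2*lambda)) = 10*log10(0.58*97^2/(2*0.02836)) = 49.83

49.83 dB


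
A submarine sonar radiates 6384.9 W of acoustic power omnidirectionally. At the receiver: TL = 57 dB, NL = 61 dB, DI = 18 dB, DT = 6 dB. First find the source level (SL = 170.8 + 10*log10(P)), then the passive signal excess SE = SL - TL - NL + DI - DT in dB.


Step 1: SL = 170.8 + 10*log10(6384.9) = 208.85 dB
Step 2: SE = SL - TL - NL + DI - DT = 208.85 - 57 - 61 + 18 - 6 = 102.85

102.85 dB


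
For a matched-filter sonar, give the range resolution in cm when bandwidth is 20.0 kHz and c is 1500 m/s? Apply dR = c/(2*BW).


dR = c/(2*BW) = 1500 / (2 * 20.0e3) = 0.0375 m = 3.75 cm

3.75 cm


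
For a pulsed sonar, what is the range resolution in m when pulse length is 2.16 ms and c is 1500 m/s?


dR = c*tau/2 = 1500 * 2.16e-3 / 2 = 1.62

1.62 m


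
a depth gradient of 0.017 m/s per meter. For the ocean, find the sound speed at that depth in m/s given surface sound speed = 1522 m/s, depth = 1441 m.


1546.497 m/s


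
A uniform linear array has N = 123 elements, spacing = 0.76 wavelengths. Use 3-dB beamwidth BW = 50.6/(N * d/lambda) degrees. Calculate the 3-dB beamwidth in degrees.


BW = 50.6 / (123 * 0.76) = 50.6 / 93.48 = 0.54

0.54 deg


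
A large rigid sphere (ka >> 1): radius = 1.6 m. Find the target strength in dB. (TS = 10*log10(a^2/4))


TS = 10*log10(1.6^2 / 4) = 10*log10(0.64) = -1.94

-1.94 dB


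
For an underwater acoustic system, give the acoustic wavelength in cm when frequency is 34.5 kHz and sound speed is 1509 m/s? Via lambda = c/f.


lambda = c/f = 1509 / 34500 = 0.0437 m = 4.37 cm

4.37 cm


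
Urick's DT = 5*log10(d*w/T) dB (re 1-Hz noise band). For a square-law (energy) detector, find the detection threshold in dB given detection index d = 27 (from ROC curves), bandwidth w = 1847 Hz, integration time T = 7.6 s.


DT = 5*log10(d*w/T) = 5*log10(27 * 1847 / 7.6) = 5*log10(6561.71) = 19.09

19.09 dB


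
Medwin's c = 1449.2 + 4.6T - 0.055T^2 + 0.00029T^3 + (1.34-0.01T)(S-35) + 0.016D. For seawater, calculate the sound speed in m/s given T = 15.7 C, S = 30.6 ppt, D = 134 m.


c = 1449.2 + 4.6*15.7 - 0.055*15.7^2 + 0.00029*15.7^3 + (1.34 - 0.01*15.7)*(30.6 - 35) + 0.016*134 = 1505.92

1505.92 m/s


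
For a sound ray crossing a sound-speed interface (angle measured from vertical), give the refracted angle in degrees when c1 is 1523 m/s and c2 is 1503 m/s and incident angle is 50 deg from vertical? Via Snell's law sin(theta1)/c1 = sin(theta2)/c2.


sin(theta2) = (c2/c1)*sin(theta1) = (1503/1523)*sin(50 deg) = 0.75598
theta2 = arcsin(0.75598) = 49.11

49.11 deg


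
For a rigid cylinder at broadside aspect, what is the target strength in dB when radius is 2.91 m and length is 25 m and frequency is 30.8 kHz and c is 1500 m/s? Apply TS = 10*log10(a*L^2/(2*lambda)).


lambda = 1500/30800 = 0.0487 m
TS = 10*log10(2.91*25^2/(2*0.0487)) = 42.71

42.71 dB


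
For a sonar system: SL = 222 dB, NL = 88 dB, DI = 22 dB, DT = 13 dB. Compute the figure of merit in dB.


FOM = SL - NL + DI - DT = 222 - 88 + 22 - 13 = 143

143 dB


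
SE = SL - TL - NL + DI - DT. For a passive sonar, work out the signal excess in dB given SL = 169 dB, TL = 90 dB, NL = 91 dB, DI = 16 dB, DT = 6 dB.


SE = SL - TL - NL + DI - DT = 169 - 90 - 91 + 16 - 6 = -2

-2 dB


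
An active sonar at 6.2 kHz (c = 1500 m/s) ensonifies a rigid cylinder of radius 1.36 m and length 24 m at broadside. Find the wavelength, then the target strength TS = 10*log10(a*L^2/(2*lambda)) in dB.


Step 1: lambda = c/f = 1500/6200 = 0.24194 m
Step 2: TS = 10*log10(a*L^2/(2*lambda)) = 10*log10(1.36*24^2/(2*0.24194)) = 32.09

32.09 dB


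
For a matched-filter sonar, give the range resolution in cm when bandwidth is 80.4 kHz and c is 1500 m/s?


dR = c/(2*BW) = 1500 / (2 * 80.4e3) = 0.0093 m = 0.93 cm

0.93 cm


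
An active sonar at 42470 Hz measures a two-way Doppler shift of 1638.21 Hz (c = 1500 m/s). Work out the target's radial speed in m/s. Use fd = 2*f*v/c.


From fd = 2*f*v/c, v = c*fd/(2*f) = 1500 * 1638.21 / (2*42470) = 28.93

28.93 m/s


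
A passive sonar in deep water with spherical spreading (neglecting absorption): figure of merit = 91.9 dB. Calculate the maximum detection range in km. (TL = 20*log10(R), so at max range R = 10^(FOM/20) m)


At max range FOM = TL, so 20*log10(R) = 91.9
R = 10^(91.9/20) = 39355.01 m = 39.36 km

39.36 km


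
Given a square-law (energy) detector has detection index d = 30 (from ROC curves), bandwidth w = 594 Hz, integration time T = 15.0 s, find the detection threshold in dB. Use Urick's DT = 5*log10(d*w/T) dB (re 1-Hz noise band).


DT = 5*log10(d*w/T) = 5*log10(30 * 594 / 15.0) = 5*log10(1188.0) = 15.37

15.37 dB


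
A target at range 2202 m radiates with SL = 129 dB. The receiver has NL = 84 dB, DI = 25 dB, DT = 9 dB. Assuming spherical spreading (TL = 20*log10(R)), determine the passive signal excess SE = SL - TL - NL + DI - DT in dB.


Step 1: TL = 20*log10(2202) = 66.86 dB
Step 2: SE = 129 - 66.86 - 84 + 25 - 9 = -5.86

-5.86 dB


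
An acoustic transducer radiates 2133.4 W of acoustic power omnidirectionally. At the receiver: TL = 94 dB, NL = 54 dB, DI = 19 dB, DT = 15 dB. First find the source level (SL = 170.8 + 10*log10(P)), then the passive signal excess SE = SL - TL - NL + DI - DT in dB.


Step 1: SL = 170.8 + 10*log10(2133.4) = 204.09 dB
Step 2: SE = SL - TL - NL + DI - DT = 204.09 - 94 - 54 + 19 - 15 = 60.09

60.09 dB


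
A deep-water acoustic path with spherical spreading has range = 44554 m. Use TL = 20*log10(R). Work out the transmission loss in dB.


TL = 20*log10(44554) = 92.98

92.98 dB


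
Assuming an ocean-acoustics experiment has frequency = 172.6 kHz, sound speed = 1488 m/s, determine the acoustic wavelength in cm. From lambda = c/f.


lambda = c/f = 1488 / 172600 = 0.0086 m = 0.86 cm

0.86 cm


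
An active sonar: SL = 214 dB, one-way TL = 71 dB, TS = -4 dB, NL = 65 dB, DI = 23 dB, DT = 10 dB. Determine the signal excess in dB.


16 dB


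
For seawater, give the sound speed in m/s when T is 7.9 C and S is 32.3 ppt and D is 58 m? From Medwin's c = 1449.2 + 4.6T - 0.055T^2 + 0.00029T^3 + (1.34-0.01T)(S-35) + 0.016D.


c = 1449.2 + 4.6*7.9 - 0.055*7.9^2 + 0.00029*7.9^3 + (1.34 - 0.01*7.9)*(32.3 - 35) + 0.016*58 = 1479.77

1479.77 m/s


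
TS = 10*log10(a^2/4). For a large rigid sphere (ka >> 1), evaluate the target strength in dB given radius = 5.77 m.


TS = 10*log10(5.77^2 / 4) = 10*log10(8.323225) = 9.2

9.2 dB


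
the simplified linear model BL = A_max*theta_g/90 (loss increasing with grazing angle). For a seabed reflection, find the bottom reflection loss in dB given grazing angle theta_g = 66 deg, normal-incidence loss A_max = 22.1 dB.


BL = A_max * theta_g / 90 = 22.1 * 66 / 90 = 16.21

16.21 dB


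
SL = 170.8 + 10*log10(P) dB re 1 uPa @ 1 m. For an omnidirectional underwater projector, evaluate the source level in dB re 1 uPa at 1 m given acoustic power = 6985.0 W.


SL = 170.8 + 10*log10(6985.0) = 170.8 + 38.44 = 209.24

209.24 dB


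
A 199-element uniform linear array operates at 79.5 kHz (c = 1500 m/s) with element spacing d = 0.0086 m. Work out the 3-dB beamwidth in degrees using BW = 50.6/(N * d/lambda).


Step 1: lambda = 1500/79500 = 0.01887 m
Step 2: d/lambda = 0.0086/0.01887 = 0.4557
Step 3: BW = 50.6/(N * d/lambda) = 50.6/(199 * 0.4557) = 0.56

0.56 deg


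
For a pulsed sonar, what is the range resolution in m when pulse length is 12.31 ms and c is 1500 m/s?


dR = c*tau/2 = 1500 * 12.31e-3 / 2 = 9.2325

9.2325 m


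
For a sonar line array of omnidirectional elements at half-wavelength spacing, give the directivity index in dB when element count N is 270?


DI = 10*log10(270) = 24.31

24.31 dB


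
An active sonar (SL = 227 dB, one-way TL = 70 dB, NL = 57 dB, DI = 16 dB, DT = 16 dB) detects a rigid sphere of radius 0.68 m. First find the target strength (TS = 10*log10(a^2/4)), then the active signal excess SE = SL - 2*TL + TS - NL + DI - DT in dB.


Step 1: TS = 10*log10(0.68^2/4) = -9.37 dB
Step 2: SE = SL - 2*TL + TS - NL + DI - DT = 227 - 2*70 + (-9.37) - 57 + 16 - 16 = 20.63

20.63 dB


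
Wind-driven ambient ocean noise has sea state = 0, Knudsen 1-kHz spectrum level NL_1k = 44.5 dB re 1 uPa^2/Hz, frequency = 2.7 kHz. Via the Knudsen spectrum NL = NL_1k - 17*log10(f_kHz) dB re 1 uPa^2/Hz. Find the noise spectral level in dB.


NL = NL_1k - 17*log10(f_kHz) = 44.5 - 17*log10(2.7) = 44.5 - (7.33) = 37.17

37.17 dB


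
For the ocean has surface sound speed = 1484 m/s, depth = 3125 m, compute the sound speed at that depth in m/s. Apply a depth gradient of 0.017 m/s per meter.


c = 1484 + 0.017 * 3125 = 1537.125

1537.125 m/s


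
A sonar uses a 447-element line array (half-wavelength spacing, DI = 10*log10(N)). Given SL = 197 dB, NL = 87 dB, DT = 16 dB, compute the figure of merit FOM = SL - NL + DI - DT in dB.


120.5 dB


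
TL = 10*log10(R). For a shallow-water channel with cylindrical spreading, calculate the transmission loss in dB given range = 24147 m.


TL = 10*log10(24147) = 43.83

43.83 dB


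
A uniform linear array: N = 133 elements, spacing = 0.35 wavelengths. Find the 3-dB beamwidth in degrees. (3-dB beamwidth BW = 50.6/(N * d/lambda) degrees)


BW = 50.6 / (133 * 0.35) = 50.6 / 46.55 = 1.09

1.09 deg


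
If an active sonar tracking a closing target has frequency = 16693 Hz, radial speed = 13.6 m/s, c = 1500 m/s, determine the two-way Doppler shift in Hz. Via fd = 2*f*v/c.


302.7 Hz


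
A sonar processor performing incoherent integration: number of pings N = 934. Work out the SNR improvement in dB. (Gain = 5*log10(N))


Gain = 5*log10(934) = 14.85

14.85 dB


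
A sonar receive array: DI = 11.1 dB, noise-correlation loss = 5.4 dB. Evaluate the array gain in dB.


AG = DI - L_corr = 11.1 - 5.4 = 5.7

5.7 dB


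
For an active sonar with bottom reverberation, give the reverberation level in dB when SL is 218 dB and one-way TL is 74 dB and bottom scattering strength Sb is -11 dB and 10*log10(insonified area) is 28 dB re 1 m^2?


RL = SL - 2*TL + Sb + 10*log10(A) = 218 - 2*74 + (-11) + 28 = 87

87 dB


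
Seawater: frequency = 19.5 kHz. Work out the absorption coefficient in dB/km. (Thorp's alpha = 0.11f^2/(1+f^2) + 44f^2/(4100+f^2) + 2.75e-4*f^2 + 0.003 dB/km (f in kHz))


3.952 dB/km


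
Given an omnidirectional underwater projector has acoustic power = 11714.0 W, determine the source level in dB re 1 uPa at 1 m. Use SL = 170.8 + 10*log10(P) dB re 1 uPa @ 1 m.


SL = 170.8 + 10*log10(11714.0) = 170.8 + 40.69 = 211.49

211.49 dB


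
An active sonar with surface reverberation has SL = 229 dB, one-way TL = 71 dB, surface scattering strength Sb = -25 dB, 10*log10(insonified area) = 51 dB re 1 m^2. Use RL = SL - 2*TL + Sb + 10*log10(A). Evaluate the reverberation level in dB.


113 dB


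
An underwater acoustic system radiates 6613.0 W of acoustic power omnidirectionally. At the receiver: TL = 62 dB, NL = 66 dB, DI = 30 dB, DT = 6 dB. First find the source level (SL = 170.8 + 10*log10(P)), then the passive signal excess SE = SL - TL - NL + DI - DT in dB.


Step 1: SL = 170.8 + 10*log10(6613.0) = 209.0 dB
Step 2: SE = SL - TL - NL + DI - DT = 209.0 - 62 - 66 + 30 - 6 = 105.0

105.0 dB


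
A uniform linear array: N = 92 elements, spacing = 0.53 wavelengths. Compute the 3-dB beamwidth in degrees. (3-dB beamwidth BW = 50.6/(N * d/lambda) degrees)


BW = 50.6 / (92 * 0.53) = 50.6 / 48.76 = 1.04

1.04 deg


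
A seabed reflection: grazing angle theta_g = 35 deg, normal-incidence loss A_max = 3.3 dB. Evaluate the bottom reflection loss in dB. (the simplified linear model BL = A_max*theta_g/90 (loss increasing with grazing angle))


1.28 dB


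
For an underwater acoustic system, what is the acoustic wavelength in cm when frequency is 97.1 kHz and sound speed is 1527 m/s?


1.57 cm


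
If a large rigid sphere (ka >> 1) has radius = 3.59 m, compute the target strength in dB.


TS = 10*log10(3.59^2 / 4) = 10*log10(3.222025) = 5.08

5.08 dB


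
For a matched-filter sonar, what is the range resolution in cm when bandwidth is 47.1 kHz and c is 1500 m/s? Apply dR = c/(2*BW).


dR = c/(2*BW) = 1500 / (2 * 47.1e3) = 0.0159 m = 1.59 cm

1.59 cm


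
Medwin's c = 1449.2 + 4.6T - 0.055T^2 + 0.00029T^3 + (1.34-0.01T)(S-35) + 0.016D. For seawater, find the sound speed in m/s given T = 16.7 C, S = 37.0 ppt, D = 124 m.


c = 1449.2 + 4.6*16.7 - 0.055*16.7^2 + 0.00029*16.7^3 + (1.34 - 0.01*16.7)*(37.0 - 35) + 0.016*124 = 1516.36

1516.36 m/s


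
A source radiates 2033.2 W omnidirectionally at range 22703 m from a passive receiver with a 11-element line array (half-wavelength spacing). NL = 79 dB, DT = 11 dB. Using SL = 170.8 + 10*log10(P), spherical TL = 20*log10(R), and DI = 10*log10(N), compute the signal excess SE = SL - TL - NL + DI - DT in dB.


Step 1: SL = 170.8 + 10*log10(2033.2) = 203.88 dB
Step 2: TL = 20*log10(22703) = 87.12 dB
Step 3: DI = 10*log10(11) = 10.41 dB
Step 4: SE = SL - TL - NL + DI - DT = 203.88 - 87.12 - 79 + 10.41 - 11 = 37.17

37.17 dB


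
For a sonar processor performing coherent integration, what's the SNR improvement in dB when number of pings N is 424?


26.27 dB


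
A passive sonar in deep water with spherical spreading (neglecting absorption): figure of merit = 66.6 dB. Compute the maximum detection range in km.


At max range FOM = TL, so 20*log10(R) = 66.6
R = 10^(66.6/20) = 2137.96 m = 2.14 km

2.14 km


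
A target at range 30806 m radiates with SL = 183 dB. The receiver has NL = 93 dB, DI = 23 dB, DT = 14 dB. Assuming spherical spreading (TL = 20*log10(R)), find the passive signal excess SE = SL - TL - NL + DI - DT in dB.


9.23 dB


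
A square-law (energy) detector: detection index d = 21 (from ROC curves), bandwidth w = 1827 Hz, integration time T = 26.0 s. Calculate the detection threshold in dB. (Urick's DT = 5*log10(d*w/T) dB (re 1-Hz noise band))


DT = 5*log10(d*w/T) = 5*log10(21 * 1827 / 26.0) = 5*log10(1475.65) = 15.84

15.84 dB


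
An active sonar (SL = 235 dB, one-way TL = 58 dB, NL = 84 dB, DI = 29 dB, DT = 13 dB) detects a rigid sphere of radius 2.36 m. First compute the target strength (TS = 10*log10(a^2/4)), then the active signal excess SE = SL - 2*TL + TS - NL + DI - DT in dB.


Step 1: TS = 10*log10(2.36^2/4) = 1.44 dB
Step 2: SE = SL - 2*TL + TS - NL + DI - DT = 235 - 2*58 + (1.44) - 84 + 29 - 13 = 52.44

52.44 dB


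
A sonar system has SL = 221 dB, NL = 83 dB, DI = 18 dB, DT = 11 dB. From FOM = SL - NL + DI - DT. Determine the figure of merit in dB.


FOM = SL - NL + DI - DT = 221 - 83 + 18 - 11 = 145

145 dB


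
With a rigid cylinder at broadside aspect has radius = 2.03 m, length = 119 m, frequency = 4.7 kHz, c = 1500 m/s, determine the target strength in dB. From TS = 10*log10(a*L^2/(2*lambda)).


lambda = 1500/4700 = 0.31915 m
TS = 10*log10(2.03*119^2/(2*0.31915)) = 46.54

46.54 dB


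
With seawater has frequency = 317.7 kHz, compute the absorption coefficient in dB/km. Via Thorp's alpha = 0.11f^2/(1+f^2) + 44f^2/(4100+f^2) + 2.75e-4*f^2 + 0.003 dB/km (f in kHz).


70.152 dB/km


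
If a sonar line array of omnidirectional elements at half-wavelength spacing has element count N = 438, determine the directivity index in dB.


DI = 10*log10(438) = 26.41

26.41 dB


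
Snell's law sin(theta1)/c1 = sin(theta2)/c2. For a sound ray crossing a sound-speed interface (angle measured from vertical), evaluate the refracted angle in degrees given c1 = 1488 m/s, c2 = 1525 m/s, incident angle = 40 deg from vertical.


sin(theta2) = (c2/c1)*sin(theta1) = (1525/1488)*sin(40 deg) = 0.65877
theta2 = arcsin(0.65877) = 41.21

41.21 deg


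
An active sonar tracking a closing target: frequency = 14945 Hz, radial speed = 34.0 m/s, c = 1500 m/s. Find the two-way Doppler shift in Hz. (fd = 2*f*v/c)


fd = 2*f*v/c = 2 * 14945 * 34.0 / 1500 = 677.51

677.51 Hz


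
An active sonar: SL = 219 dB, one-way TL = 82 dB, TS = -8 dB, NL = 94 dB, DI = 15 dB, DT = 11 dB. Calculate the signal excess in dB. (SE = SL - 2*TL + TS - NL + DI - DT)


SE = SL - 2*TL + TS - NL + DI - DT = 219 - 2*82 + (-8) - 94 + 15 - 11 = -43

-43 dB


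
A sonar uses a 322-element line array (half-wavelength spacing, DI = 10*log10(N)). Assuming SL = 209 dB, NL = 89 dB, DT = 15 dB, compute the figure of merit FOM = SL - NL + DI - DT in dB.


Step 1: DI = 10*log10(322) = 25.08 dB
Step 2: FOM = SL - NL + DI - DT = 209 - 89 + 25.08 - 15 = 130.08

130.08 dB


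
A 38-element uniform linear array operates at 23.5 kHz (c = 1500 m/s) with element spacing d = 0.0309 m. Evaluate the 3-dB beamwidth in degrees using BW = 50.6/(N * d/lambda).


2.75 deg


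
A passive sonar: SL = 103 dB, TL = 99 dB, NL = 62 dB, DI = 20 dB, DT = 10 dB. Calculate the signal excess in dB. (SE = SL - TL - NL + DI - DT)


SE = SL - TL - NL + DI - DT = 103 - 99 - 62 + 20 - 10 = -48

-48 dB


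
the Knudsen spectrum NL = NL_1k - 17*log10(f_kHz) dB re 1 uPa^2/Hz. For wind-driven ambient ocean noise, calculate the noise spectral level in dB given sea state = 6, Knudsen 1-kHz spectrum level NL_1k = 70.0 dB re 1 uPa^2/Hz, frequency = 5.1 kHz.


NL = NL_1k - 17*log10(f_kHz) = 70.0 - 17*log10(5.1) = 70.0 - (12.03) = 57.97

57.97 dB


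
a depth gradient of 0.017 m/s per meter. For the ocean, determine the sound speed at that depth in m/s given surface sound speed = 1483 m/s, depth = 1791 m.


c = 1483 + 0.017 * 1791 = 1513.447

1513.447 m/s


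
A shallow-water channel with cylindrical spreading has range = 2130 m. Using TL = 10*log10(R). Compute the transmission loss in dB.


33.28 dB


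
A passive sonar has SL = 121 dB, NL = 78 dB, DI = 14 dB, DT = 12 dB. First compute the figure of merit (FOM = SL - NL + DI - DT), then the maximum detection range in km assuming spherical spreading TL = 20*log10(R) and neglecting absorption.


Step 1: FOM = SL - NL + DI - DT = 121 - 78 + 14 - 12 = 45 dB
Step 2: at max range FOM = TL = 20*log10(R), so R = 10^(45/20) = 177.83 m = 0.18 km

0.18 km


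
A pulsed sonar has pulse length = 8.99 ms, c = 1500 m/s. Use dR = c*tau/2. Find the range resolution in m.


6.7425 m


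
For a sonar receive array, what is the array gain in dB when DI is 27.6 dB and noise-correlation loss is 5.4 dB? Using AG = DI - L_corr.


AG = DI - L_corr = 27.6 - 5.4 = 22.2

22.2 dB


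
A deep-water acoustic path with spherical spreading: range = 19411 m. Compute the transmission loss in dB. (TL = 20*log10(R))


TL = 20*log10(19411) = 85.76

85.76 dB


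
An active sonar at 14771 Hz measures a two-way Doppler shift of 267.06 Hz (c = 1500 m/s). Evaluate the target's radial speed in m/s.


From fd = 2*f*v/c, v = c*fd/(2*f) = 1500 * 267.06 / (2*14771) = 13.56

13.56 m/s


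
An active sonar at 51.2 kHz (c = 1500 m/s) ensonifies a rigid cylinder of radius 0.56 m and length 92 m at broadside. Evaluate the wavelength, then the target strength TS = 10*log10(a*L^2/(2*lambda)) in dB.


Step 1: lambda = c/f = 1500/51200 = 0.0293 m
Step 2: TS = 10*log10(a*L^2/(2*lambda)) = 10*log10(0.56*92^2/(2*0.0293)) = 49.08

49.08 dB


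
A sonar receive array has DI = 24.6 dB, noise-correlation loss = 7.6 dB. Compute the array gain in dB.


17.0 dB


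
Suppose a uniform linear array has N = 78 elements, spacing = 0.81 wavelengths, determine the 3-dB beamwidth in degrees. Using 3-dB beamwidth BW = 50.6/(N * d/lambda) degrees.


0.8 deg


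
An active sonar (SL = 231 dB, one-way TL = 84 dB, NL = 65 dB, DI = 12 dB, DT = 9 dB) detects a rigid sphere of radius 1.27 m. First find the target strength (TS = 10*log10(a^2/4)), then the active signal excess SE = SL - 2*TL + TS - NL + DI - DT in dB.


Step 1: TS = 10*log10(1.27^2/4) = -3.94 dB
Step 2: SE = SL - 2*TL + TS - NL + DI - DT = 231 - 2*84 + (-3.94) - 65 + 12 - 9 = -2.94

-2.94 dB


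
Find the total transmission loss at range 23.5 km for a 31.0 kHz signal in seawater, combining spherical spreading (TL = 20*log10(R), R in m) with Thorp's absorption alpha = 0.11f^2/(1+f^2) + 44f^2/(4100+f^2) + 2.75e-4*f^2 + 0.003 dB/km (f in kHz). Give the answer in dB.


292.62 dB


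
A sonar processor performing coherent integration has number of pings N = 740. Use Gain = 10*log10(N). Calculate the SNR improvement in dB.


28.69 dB


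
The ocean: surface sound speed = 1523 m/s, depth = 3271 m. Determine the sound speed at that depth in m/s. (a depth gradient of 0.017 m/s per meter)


c = 1523 + 0.017 * 3271 = 1578.607

1578.607 m/s


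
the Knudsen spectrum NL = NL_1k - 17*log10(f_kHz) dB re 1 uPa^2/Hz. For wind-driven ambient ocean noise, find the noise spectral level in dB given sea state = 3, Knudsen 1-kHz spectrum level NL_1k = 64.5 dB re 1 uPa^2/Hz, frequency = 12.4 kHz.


NL = NL_1k - 17*log10(f_kHz) = 64.5 - 17*log10(12.4) = 64.5 - (18.59) = 45.91

45.91 dB


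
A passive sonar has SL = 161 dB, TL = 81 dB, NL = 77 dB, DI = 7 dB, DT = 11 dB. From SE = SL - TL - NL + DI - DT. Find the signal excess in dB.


SE = SL - TL - NL + DI - DT = 161 - 81 - 77 + 7 - 11 = -1

-1 dB


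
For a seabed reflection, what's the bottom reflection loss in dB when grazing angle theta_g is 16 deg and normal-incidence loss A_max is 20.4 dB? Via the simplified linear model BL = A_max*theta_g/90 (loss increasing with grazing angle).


BL = A_max * theta_g / 90 = 20.4 * 16 / 90 = 3.63

3.63 dB


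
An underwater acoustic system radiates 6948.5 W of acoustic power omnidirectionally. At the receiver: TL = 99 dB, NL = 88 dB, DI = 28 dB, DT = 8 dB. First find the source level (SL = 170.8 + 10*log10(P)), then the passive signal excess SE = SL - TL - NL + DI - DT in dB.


Step 1: SL = 170.8 + 10*log10(6948.5) = 209.22 dB
Step 2: SE = SL - TL - NL + DI - DT = 209.22 - 99 - 88 + 28 - 8 = 42.22

42.22 dB


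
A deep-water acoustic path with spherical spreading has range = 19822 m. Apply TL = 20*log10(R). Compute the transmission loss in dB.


85.94 dB


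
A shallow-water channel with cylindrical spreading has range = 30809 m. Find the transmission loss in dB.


44.89 dB


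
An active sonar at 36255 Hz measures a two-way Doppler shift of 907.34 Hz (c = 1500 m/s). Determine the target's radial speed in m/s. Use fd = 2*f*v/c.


From fd = 2*f*v/c, v = c*fd/(2*f) = 1500 * 907.34 / (2*36255) = 18.77

18.77 m/s


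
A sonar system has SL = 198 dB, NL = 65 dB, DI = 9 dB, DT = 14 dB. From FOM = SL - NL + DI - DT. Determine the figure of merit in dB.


FOM = SL - NL + DI - DT = 198 - 65 + 9 - 14 = 128

128 dB


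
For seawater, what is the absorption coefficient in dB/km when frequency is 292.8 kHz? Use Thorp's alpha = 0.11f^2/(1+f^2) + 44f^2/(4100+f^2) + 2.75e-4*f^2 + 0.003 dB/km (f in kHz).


f^2 = 85731.84
alpha = 0.11*85731.84/(1+85731.84) + 44*85731.84/(4100+85731.84) + 2.75e-4*85731.84 + 0.003 = 65.681

65.681 dB/km


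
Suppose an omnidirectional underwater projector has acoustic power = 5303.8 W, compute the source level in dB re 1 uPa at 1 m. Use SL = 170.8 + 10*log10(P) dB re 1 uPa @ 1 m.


SL = 170.8 + 10*log10(5303.8) = 170.8 + 37.25 = 208.05

208.05 dB


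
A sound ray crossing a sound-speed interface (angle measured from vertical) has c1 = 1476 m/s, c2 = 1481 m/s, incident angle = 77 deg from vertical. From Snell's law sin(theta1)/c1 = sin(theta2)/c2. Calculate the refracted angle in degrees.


77.87 deg
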